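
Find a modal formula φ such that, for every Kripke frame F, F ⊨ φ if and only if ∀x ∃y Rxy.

□s → ◇s

The condition is seriality. The D schema □s → ◇s defines it.
Suppose □s→◇s is valid. At any x set V(s)=W. Then □s at x, so ◇s at x, so x has a successor.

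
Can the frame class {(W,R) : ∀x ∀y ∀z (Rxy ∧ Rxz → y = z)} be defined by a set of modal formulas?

Yes: it is partial functionality, defined by the CD schema ◇r → □r.

Yes, by ◇r → □r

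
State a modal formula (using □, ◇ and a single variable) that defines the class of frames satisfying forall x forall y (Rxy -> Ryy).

□(□p → p)

A defining formula is □(□p → p) (the T□ axiom).
Suppose □(□p→p) is valid. Take Rxy and set V(p)={w : Ryw}. Then at y, □p holds; since □(□p→p) at x, □p→p at y, so p at y, i.e. Ryy.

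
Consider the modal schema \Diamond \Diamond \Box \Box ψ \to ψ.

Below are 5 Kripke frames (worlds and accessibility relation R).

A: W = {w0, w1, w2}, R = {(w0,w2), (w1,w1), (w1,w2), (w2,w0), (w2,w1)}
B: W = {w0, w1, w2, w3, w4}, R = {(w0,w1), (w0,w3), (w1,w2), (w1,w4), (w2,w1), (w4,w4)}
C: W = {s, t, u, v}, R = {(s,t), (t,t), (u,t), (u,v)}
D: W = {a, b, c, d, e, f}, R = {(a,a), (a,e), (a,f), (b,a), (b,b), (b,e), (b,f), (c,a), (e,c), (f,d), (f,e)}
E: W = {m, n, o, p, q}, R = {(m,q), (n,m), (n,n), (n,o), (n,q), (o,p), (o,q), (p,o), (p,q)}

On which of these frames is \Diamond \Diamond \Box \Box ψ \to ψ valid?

This is the axiom for a generalized confluence (Geach) condition; its first-order frame correspondent is \forall x \forall y (x R^2 y \to \exists w (y R^2 w \wedge x = w)).
A: ✓.
B: fails — w0R²w2 but no w with w2R²w and w0=w.
C: fails — sR²t but no w with tR²w and s=w.
D: fails — aR²d but no w with dR²w and a=w.
E: fails — nR²m but no w with mR²w and n=w.

A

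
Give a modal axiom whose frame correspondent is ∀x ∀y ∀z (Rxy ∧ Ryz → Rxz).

The condition is transitivity. The 4 schema □s → □□s defines it.

□s → □□s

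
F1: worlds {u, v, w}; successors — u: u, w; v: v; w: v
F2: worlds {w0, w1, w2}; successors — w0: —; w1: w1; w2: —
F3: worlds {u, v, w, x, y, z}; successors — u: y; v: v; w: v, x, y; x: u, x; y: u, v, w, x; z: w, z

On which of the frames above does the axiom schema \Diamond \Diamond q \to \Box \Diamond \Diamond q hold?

This is the axiom for a generalized confluence (Geach) condition; its first-order frame correspondent is \forall x \forall y \forall z ((x R^2 y \wedge xRz) \to \exists w (y = w \wedge z R^2 w)).
F1: fails — uR²u, uRw but no t with u=t and wR²t.
F2: holds.
F3: fails — uR²w, uRy but no t with w=t and yR²t.

F2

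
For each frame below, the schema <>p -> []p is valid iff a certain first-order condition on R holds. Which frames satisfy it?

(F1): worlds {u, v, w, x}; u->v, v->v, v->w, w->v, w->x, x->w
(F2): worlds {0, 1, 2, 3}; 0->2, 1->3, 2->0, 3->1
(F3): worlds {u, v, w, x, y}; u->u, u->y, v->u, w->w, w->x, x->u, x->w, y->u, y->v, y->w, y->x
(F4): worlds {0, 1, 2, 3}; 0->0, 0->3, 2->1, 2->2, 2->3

Frame correspondent (Sahlqvist): forall x forall y forall z (Rxy & Rxz -> y = z) — i.e. partial functionality.
(F1): fails — v sees both v and w.
(F2): ✓.
(F3): fails — u sees both u and y.
(F4): fails — 0 sees both 0 and 3.

(F2)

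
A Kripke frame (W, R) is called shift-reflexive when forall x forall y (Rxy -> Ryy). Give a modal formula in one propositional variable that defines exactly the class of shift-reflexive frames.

A defining formula is □(□q → q) (the T□ axiom).
Suppose □(□q→q) is valid. Take Rxy and set V(q)={w : Ryw}. Then at y, □q holds; since □(□q→q) at x, □q→q at y, so q at y, i.e. Ryy.

□(□q → q)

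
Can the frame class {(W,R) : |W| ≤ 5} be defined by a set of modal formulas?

No — not modally definable

Any modally definable frame class is closed under disjoint unions.
Any modal formula valid on each of 6 disjoint one-world frames is valid on their disjoint union (validity is preserved under disjoint unions). Each one-world frame has |W|=1≤5, but the union has |W|=6.
So no modal formula (or set of formulas) defines exactly the |W|≤5 frames.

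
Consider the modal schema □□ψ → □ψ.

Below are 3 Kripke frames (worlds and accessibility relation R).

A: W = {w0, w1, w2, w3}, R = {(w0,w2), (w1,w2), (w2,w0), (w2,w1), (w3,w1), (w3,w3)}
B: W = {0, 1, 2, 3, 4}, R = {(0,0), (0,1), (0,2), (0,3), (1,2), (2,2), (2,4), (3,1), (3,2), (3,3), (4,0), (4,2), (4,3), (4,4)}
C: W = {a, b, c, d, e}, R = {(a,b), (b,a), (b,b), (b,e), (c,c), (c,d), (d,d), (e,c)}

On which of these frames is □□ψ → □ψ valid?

This is the axiom for density; its first-order frame correspondent is ∀x ∀y (Rxy → ∃z (Rxz ∧ Rzy)).
A: fails — Rw1w2 but no z with Rw1z and Rzw2.
B: holds.
C: holds.

B, C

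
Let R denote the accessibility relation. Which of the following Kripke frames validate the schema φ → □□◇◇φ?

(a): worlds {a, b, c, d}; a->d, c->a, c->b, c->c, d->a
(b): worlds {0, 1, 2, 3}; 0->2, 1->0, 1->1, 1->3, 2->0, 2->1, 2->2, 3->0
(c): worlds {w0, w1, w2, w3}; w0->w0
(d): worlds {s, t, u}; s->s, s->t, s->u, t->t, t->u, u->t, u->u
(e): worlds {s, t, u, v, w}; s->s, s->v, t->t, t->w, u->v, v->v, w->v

(c)

Frame correspondent (Sahlqvist): ∀x ∀z (xR²z → ∃w (x = w ∧ zR²w)) — i.e. a generalized confluence (Geach) condition.
(a): fails — cR²a but no w with c=w and aR²w.
(b): fails — 1R²3 but no w with 1=w and 3R²w.
(c): holds.
(d): fails — sR²t but no w with s=w and tR²w.
(e): fails — sR²v but no w* with s=w* and vR²w*.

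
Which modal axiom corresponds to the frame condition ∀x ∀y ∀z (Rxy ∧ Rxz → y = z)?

◇q → □q

A defining formula is ◇q → □q (the CD axiom).
Suppose ◇q→□q is valid. Take Rxy, Rxz and set V(q)={y}. Then ◇q at x, so □q at x, so q at z, i.e. z=y.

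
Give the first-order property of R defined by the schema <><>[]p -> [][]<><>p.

This is a Sahlqvist (Geach-type) schema ◇^2□^1p → □^2◇^2p.
Minimal-valuation argument: fix x; take any y with xR^2y and any z with xR^2z. Set V(p) to the set of worlds R-reachable from y in exactly 1 step. Then □^1p holds at y, so the antecedent holds at x; validity forces ◇^2p at z, giving a w with zR^2w and yR^1w.
First-order correspondent: forall x forall y forall z ((x R^2 y & x R^2 z) -> exists w (yRw & z R^2 w)).

forall x forall y forall z ((x R^2 y & x R^2 z) -> exists w (yRw & z R^2 w))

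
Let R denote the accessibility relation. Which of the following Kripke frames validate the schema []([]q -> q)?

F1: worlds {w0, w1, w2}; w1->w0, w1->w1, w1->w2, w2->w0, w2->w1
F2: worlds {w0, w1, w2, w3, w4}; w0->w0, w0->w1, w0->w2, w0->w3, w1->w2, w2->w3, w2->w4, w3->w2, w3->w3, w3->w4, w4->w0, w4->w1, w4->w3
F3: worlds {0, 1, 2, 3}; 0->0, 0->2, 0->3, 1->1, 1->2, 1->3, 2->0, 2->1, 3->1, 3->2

none

Frame correspondent (Sahlqvist): forall x forall y (Rxy -> Ryy) — i.e. shift-reflexivity.
F1: fails — Rw1w2 but not Rw2w2.
F2: fails — Rw1w2 but not Rw2w2.
F3: fails — R32 but not R22.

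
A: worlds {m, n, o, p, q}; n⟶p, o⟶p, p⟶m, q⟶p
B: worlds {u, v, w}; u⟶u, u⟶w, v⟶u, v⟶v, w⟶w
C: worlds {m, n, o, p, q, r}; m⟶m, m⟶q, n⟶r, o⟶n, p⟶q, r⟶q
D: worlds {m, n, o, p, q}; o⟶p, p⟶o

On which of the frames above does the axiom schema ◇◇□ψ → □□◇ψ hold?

D

The schema corresponds to a generalized confluence (Geach) condition: ∀x ∀y ∀z ((xR²y ∧ xR²z) → ∃w (yRw ∧ zRw)).
A: fails — nR²m, nR²m but no w with mRw and mRw.
B: fails — vR²v, vR²w but no t with vRt and wRt.
C: fails — mR²m, mR²q but no w with mRw and qRw.
D: ✓.
Valid on: D.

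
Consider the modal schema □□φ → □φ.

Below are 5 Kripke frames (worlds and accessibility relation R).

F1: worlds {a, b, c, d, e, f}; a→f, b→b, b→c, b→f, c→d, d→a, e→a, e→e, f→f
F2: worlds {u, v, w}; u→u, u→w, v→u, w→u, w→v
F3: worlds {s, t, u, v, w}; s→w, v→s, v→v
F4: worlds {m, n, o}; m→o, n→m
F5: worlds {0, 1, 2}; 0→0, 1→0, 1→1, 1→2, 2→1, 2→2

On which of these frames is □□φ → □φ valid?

This is the axiom for density; its first-order frame correspondent is ∀x ∀y (Rxy → ∃z (Rxz ∧ Rzy)).
F1: fails — Rcd but no z with Rcz and Rzd.
F2: fails — Rwv but no z with Rwz and Rzv.
F3: fails — Rsw but no z with Rsz and Rzw.
F4: fails — Rnm but no z with Rnz and Rzm.
F5: condition met.

F5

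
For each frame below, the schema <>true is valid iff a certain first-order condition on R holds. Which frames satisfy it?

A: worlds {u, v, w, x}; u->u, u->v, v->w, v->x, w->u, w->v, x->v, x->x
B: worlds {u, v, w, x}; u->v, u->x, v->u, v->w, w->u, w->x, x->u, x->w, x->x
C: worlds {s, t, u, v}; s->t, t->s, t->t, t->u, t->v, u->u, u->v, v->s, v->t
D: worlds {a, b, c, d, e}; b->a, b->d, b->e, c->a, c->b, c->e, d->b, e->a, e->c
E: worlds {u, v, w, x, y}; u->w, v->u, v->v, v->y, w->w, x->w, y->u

Frame correspondent (Sahlqvist): forall x exists y Rxy — i.e. seriality.
A: holds.
B: holds.
C: holds.
D: fails — world a has no successor.
E: holds.

A, B, C, E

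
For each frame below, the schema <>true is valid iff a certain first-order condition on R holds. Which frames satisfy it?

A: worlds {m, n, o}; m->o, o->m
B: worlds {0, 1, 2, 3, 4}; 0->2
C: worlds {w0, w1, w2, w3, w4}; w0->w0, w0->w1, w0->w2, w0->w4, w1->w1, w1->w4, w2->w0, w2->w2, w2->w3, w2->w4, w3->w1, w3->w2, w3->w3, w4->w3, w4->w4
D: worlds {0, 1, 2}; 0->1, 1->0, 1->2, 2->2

Frame correspondent (Sahlqvist): forall x exists y Rxy — i.e. seriality.
A: fails — world n has no successor.
B: fails — world 1 has no successor.
C: ✓.
D: ✓.
Valid on: C, D.

C, D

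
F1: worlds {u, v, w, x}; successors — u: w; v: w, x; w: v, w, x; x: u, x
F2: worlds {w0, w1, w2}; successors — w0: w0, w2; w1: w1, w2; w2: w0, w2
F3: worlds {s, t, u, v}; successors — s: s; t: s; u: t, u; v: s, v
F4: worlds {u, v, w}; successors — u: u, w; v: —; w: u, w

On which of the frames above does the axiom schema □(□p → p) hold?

F2, F4

This is the axiom for shift-reflexivity; its first-order frame correspondent is ∀x ∀y (Rxy → Ryy).
F1: fails — Rxu but not Ruu.
F2: condition met.
F3: fails — Rut but not Rtt.
F4: condition met.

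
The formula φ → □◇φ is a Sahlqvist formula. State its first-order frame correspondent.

This schema is the B axiom.
Its frame correspondent is symmetry — ∀x ∀y (Rxy → Ryx).

symmetry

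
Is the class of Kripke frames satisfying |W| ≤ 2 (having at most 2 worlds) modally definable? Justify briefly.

Not modally definable

If a class were modally definable it would be closed under disjoint unions (Goldblatt–Thomason).
Any modal formula valid on each of 3 disjoint one-world frames is valid on their disjoint union (validity is preserved under disjoint unions). Each one-world frame has |W|=1≤2, but the union has |W|=3.
So the class is not modally definable.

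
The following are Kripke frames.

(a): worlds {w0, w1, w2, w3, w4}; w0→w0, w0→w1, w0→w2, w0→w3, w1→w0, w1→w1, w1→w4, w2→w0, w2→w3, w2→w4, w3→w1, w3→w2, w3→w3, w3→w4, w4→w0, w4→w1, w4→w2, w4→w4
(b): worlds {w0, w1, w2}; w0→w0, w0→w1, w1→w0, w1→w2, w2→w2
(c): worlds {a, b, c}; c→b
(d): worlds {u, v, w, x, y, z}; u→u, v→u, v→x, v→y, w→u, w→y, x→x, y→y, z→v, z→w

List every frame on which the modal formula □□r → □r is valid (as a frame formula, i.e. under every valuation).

The schema corresponds to density: ∀x ∀y (Rxy → ∃z (Rxz ∧ Rzy)).
(a): satisfies the condition.
(b): satisfies the condition.
(c): fails — Rcb but no z with Rcz and Rzb.
(d): fails — Rzv but no t with Rzt and Rtv.

(a), (b)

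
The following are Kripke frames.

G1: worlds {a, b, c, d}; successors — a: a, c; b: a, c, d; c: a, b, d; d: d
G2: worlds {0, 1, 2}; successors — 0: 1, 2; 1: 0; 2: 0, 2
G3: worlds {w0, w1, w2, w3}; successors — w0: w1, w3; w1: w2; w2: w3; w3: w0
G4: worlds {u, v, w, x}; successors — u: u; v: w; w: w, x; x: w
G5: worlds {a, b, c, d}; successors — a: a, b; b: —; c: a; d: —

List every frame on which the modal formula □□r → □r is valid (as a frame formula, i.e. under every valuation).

G4, G5

The schema corresponds to density: ∀x ∀y (Rxy → ∃z (Rxz ∧ Rzy)).
G1: fails — Rcb but no z with Rcz and Rzb.
G2: fails — R10 but no z with R1z and Rz0.
G3: fails — Rw1w2 but no z with Rw1z and Rzw2.
G4: holds.
G5: holds.
Valid on: G4, G5.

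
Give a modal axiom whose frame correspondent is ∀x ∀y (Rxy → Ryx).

r → □◇r

A defining formula is r → □◇r (the B axiom).
Suppose r→□◇r is valid. Take Rxy and set V(r)={x}. Then r at x, so □◇r at x, so ◇r at y, so some z with Ryz has r; z=x, i.e. Ryx.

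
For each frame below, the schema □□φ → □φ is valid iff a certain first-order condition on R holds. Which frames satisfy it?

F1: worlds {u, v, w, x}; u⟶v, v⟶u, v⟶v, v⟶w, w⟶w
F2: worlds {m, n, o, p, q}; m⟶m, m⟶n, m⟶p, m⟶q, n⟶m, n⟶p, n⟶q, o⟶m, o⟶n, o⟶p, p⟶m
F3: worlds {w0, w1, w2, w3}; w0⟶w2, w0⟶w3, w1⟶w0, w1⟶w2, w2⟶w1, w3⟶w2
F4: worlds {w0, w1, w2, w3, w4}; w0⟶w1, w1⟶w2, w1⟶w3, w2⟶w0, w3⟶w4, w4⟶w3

F1, F2

The schema corresponds to density: ∀x ∀y (Rxy → ∃z (Rxz ∧ Rzy)).
F1: ✓.
F2: ✓.
F3: fails — Rw1w0 but no z with Rw1z and Rzw0.
F4: fails — Rw1w2 but no z with Rw1z and Rzw2.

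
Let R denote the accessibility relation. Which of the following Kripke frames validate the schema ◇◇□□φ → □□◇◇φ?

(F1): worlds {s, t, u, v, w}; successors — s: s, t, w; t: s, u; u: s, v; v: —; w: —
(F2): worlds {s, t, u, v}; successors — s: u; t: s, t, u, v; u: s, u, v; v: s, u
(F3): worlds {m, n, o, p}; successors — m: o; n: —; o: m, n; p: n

Frame correspondent (Sahlqvist): ∀x ∀y ∀z ((xR²y ∧ xR²z) → ∃w (yR²w ∧ zR²w)) — i.e. a generalized confluence (Geach) condition.
(F1): fails — sR²s, sR²w but no w* with sR²w* and wR²w*.
(F2): satisfies the condition.
(F3): fails — mR²m, mR²n but no w with mR²w and nR²w.
Valid on: (F2).

(F2)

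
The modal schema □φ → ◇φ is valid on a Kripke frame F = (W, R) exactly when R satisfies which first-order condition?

Suppose □φ→◇φ is valid. At any x set V(φ)=W. Then □φ at x, so ◇φ at x, so x has a successor.
The converse is a direct semantic check.
So the correspondent is seriality.

seriality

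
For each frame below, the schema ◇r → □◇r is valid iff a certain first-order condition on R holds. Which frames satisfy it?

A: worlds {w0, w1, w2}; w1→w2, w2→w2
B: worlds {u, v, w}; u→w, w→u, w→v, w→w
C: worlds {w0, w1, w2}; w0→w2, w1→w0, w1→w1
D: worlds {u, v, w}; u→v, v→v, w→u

A

Frame correspondent (Sahlqvist): ∀x ∀y ∀z (Rxy ∧ Rxz → Ryz) — i.e. the Euclidean property.
A: ✓.
B: fails — Rwu and Rwu but not Ruu.
C: fails — Rw0w2 and Rw0w2 but not Rw2w2.
D: fails — Rwu and Rwu but not Ruu.
Valid on: A.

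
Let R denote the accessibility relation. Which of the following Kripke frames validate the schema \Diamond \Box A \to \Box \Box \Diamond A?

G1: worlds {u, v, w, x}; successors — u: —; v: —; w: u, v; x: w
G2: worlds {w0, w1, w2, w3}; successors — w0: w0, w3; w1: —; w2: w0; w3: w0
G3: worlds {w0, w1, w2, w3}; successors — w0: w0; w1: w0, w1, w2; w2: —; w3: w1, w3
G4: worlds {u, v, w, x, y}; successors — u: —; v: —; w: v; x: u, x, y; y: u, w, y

G2

The schema corresponds to a generalized confluence (Geach) condition: \forall x \forall y \forall z ((xRy \wedge x R^2 z) \to \exists w (yRw \wedge zRw)).
G1: fails — xRw, xR²u but no t with wRt and uRt.
G2: holds.
G3: fails — w1Rw0, w1R²w2 but no w with w0Rw and w2Rw.
G4: fails — xRu, xR²u but no t with uRt and uRt.
Valid on: G2.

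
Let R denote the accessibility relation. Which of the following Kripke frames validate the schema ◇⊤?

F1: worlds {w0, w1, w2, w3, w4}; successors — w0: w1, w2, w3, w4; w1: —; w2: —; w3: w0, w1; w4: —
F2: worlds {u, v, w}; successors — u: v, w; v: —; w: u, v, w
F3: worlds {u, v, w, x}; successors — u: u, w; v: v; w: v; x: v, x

The schema corresponds to seriality: ∀x ∃y Rxy.
F1: fails — world w1 has no successor.
F2: fails — world v has no successor.
F3: satisfies the condition.
Valid on: F3.

F3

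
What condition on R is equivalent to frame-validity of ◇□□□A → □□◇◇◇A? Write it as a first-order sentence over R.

This is a Sahlqvist (Geach-type) schema ◇^1□^3A → □^2◇^3A.
Minimal-valuation argument: fix x; take any y with xR^1y and any z with xR^2z. Set V(A) to the set of worlds R-reachable from y in exactly 3 steps. Then □^3A holds at y, so the antecedent holds at x; validity forces ◇^3A at z, giving a w with zR^3w and yR^3w.
First-order correspondent: ∀x ∀y ∀z ((xRy ∧ xR²z) → ∃w (yR³w ∧ zR³w)).

∀x ∀y ∀z ((xRy ∧ xR²z) → ∃w (yR³w ∧ zR³w))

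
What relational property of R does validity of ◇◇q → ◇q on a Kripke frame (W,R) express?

Replacing q by ¬q and contraposing gives the equivalent schema □q → □□q.
Suppose □q→□□q is valid. Take Rxy, Ryz and set V(q)={w : Rxw}. Then □q at x, so □□q at x, so □q at y, so q at z, i.e. Rxz.
The converse is a direct semantic check.
So the correspondent is transitivity.

transitivity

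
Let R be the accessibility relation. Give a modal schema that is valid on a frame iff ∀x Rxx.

□s → s

A defining formula is □s → s (the T axiom).
Suppose □s→s is valid. At any x set V(s)={w : Rxw}. Then □s holds at x, so s holds at x, i.e. Rxx.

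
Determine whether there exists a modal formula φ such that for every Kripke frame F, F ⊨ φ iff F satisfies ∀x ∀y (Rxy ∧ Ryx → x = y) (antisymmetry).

Modal frame validity is preserved under surjective bounded morphisms.
The 6-cycle (worlds a,b,c,d,e,f with a→b→c→d→e→f→a) is antisymmetric. Sending even-indexed worlds to s and odd-indexed worlds to t is a surjective bounded morphism onto the two-world frame with s↔t, which is not antisymmetric.
So the class is not modally definable.

No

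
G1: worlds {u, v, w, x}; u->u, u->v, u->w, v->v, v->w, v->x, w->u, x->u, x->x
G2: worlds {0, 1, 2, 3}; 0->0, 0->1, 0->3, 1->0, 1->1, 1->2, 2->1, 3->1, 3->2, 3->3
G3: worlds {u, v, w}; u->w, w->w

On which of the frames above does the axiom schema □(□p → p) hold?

G3

The schema corresponds to shift-reflexivity: ∀x ∀y (Rxy → Ryy).
G1: fails — Ruw but not Rww.
G2: fails — R32 but not R22.
G3: ✓.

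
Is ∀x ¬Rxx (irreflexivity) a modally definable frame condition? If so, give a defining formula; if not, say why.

No

Any modally definable frame class is closed under surjective bounded morphisms.
The 5-cycle (worlds 0,1,2,3,4 with 0→1→2→3→4→0) is irreflexive, and the map sending every world to a single reflexive point • is a surjective bounded morphism (forth: every edge maps to (•,•); back: every world has a successor). So any modal formula valid on the 5-cycle is also valid on the reflexive point, which is not irreflexive.
So the class is not modally definable.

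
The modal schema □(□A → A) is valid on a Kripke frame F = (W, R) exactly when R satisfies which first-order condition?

shift-reflexivity: ∀x ∀y (Rxy → Ryy)

Suppose □(□A→A) is valid. Take Rxy and set V(A)={w : Ryw}. Then at y, □A holds; since □(□A→A) at x, □A→A at y, so A at y, i.e. Ryy.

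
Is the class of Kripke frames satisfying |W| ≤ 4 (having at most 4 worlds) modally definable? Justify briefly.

Modal frame validity is preserved under disjoint unions.
Any modal formula valid on each of 5 disjoint one-world frames is valid on their disjoint union (validity is preserved under disjoint unions). Each one-world frame has |W|=1≤4, but the union has |W|=5.
So the class is not modally definable.

No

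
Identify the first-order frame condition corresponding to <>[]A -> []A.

the Euclidean property

This schema is equivalent to the 5 axiom ◇A → □◇A.
Its frame correspondent is the Euclidean property — forall x forall y forall z (Rxy & Rxz -> Ryz).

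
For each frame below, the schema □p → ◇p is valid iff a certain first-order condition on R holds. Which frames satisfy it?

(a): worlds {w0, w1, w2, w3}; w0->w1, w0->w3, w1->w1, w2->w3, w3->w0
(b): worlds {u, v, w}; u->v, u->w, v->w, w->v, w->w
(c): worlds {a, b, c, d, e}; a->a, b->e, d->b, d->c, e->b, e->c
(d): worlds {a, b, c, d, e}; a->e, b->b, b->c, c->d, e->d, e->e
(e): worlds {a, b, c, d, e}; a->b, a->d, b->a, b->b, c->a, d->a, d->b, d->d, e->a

(a), (b), (e)

The schema corresponds to seriality: ∀x ∃y Rxy.
(a): condition met.
(b): condition met.
(c): fails — world c has no successor.
(d): fails — world d has no successor.
(e): condition met.
Valid on: (a), (b), (e).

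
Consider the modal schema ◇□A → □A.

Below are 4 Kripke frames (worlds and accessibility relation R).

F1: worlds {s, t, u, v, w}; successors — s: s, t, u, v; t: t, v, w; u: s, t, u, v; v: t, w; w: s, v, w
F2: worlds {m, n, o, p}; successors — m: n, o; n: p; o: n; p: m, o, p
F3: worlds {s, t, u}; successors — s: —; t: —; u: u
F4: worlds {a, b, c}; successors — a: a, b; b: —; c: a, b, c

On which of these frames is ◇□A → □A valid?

F3

Frame correspondent (Sahlqvist): ∀x ∀y ∀z (Rxy ∧ Rxz → Ryz) — i.e. the Euclidean property.
F1: fails — Rsv and Rsv but not Rvv.
F2: fails — Rmo and Rmo but not Roo.
F3: satisfies the condition.
F4: fails — Rab and Rab but not Rbb.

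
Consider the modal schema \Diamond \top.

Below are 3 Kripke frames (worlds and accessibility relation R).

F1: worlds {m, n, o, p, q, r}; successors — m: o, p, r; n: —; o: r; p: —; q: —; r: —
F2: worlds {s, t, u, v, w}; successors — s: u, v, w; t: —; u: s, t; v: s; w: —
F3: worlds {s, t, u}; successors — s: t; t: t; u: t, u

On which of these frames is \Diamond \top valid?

The schema corresponds to seriality: \forall x \exists y Rxy.
F1: fails — world n has no successor.
F2: fails — world t has no successor.
F3: satisfies the condition.

F3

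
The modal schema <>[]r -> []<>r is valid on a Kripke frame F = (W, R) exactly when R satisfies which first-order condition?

convergence

Suppose ◇□r→□◇r is valid. Take Rxy, Rxz and set V(r)={w : Ryw}. Then □r at y so ◇□r at x, so □◇r at x, so ◇r at z, giving w with Rzw and Ryw.
Conversely, any frame satisfying forall x forall y forall z (Rxy & Rxz -> exists w (Ryw & Rzw)) validates the schema.
Frame condition: forall x forall y forall z (Rxy & Rxz -> exists w (Ryw & Rzw)).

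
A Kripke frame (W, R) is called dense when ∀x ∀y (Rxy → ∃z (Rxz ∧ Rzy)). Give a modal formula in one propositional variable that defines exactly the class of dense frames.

□□ψ → □ψ

The condition is density. The C4 schema □□ψ → □ψ defines it.
Suppose □□ψ→□ψ is valid. Take Rxy and set V(ψ)={w : xR²w}. Then □□ψ at x, so □ψ at x, so ψ at y, i.e. ∃z(Rxz∧Rzy).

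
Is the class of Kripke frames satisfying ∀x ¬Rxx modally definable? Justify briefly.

Modal frame validity is preserved under surjective bounded morphisms.
The 5-cycle (worlds s,t,u,v,w with s→t→u→v→w→s) is irreflexive, and the map sending every world to a single reflexive point • is a surjective bounded morphism (forth: every edge maps to (•,•); back: every world has a successor). So any modal formula valid on the 5-cycle is also valid on the reflexive point, which is not irreflexive.
Hence irreflexivity is not modally definable.

No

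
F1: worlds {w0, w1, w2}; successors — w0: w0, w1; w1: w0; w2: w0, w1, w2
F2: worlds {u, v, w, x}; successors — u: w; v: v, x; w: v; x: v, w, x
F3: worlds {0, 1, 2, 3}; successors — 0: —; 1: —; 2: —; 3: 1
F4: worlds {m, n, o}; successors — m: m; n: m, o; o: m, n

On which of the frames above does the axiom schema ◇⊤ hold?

Frame correspondent (Sahlqvist): ∀x ∃y Rxy — i.e. seriality.
F1: ✓.
F2: ✓.
F3: fails — world 0 has no successor.
F4: ✓.
Valid on: F1, F2, F4.

F1, F2, F4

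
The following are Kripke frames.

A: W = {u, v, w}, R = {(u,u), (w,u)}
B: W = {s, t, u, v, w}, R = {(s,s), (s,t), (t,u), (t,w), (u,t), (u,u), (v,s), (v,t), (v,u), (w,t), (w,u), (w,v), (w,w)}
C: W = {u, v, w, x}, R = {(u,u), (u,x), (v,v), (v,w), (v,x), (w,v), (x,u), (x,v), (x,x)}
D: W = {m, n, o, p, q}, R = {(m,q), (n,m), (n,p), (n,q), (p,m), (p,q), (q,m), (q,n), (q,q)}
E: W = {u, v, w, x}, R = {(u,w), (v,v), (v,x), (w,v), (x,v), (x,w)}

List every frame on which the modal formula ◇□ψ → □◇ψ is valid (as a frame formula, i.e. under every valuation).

The schema corresponds to convergence: ∀x ∀y ∀z (Rxy ∧ Rxz → ∃w (Ryw ∧ Rzw)).
A: ✓.
B: fails — Rss and Rst but s and t have no common successor.
C: ✓.
D: ✓.
E: ✓.

A, C, D, E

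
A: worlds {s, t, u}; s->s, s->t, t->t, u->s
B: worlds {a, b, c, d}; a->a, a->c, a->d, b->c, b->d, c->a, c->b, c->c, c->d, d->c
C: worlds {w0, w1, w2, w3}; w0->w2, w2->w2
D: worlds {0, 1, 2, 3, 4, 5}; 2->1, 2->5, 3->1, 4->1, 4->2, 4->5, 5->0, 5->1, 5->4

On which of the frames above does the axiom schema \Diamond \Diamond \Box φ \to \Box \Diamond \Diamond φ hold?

A, B, C

The schema corresponds to a generalized confluence (Geach) condition: \forall x \forall y \forall z ((x R^2 y \wedge xRz) \to \exists w (yRw \wedge z R^2 w)).
A: satisfies the condition.
B: satisfies the condition.
C: satisfies the condition.
D: fails — 2R²0, 2R1 but no w with 0Rw and 1R²w.
Valid on: A, B, C.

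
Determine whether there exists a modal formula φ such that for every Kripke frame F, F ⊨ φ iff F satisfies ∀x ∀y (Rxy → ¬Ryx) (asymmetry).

If a class were modally definable it would be closed under surjective bounded morphisms (Goldblatt–Thomason).
The 3-cycle (worlds a,b,c with a→b→c→a) is asymmetric. Mapping every world to a single reflexive point • is a surjective bounded morphism, and the reflexive point is not asymmetric (R•• but asymmetry requires ¬R••).
So the class is not modally definable.

No — not modally definable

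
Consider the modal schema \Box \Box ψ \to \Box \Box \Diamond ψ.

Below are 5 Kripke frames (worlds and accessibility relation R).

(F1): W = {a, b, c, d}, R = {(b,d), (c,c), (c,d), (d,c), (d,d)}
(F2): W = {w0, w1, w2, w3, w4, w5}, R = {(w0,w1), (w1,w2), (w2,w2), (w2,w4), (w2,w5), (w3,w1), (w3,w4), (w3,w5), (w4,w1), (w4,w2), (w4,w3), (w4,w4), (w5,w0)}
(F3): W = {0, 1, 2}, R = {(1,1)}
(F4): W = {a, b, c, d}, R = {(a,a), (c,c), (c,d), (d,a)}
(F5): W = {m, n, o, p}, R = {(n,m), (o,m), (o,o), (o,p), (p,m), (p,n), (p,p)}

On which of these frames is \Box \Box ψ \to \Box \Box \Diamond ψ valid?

(F1), (F3), (F4)

The schema corresponds to a generalized confluence (Geach) condition: \forall x \forall z (x R^2 z \to \exists w (x R^2 w \wedge zRw)).
(F1): satisfies the condition.
(F2): fails — w1R²w5 but no w with w1R²w and w5Rw.
(F3): satisfies the condition.
(F4): satisfies the condition.
(F5): fails — oR²m but no w with oR²w and mRw.
Valid on: (F1), (F3), (F4).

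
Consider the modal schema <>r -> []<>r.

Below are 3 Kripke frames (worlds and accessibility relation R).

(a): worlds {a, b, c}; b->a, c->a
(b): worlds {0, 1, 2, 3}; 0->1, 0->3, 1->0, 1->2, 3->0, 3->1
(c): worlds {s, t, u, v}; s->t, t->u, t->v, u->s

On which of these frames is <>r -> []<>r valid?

none

This is the axiom for the Euclidean property; its first-order frame correspondent is forall x forall y forall z (Rxy & Rxz -> Ryz).
(a): fails — Rba and Rba but not Raa.
(b): fails — R01 and R01 but not R11.
(c): fails — Rst and Rst but not Rtt.
Valid on no frame.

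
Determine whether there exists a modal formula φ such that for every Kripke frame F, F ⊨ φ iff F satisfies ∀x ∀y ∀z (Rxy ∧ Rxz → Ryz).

The condition is the Euclidean property. A defining modal formula is ◇p → □◇p.
Suppose ◇p→□◇p is valid. Take Rxy, Rxz and set V(p)={y}. Then ◇p at x, so □◇p at x, so ◇p at z, so some w with Rzw has p; w=y, i.e. Rzy. By symmetry of the argument, Ryz.

Yes — defined by ◇p → □◇p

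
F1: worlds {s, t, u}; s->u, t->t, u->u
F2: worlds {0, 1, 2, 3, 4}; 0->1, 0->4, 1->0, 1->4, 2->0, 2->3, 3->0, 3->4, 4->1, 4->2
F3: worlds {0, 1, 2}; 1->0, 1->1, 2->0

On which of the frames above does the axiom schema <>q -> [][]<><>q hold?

This is the axiom for a generalized confluence (Geach) condition; its first-order frame correspondent is forall x forall y forall z ((xRy & x R^2 z) -> exists w (y = w & z R^2 w)).
F1: holds.
F2: fails — 0R1, 0R²4 but no w with 1=w and 4R²w.
F3: fails — 1R0, 1R²0 but no w with 0=w and 0R²w.
Valid on: F1.

F1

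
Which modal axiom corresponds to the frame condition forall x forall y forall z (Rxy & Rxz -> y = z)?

A defining formula is ◇q → □q (the CD axiom).
Suppose ◇q→□q is valid. Take Rxy, Rxz and set V(q)={y}. Then ◇q at x, so □q at x, so q at z, i.e. z=y.

◇q → □q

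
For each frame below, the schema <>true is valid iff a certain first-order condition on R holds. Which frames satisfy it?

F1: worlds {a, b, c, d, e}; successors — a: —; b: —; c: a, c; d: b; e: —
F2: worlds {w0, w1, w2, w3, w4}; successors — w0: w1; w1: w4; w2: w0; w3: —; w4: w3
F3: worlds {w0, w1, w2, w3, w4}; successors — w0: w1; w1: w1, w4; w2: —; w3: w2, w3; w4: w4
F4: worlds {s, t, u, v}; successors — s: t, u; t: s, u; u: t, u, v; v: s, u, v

F4

Frame correspondent (Sahlqvist): forall x exists y Rxy — i.e. seriality.
F1: fails — world a has no successor.
F2: fails — world w3 has no successor.
F3: fails — world w2 has no successor.
F4: ✓.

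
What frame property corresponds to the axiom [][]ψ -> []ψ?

Suppose □□ψ→□ψ is valid. Take Rxy and set V(ψ)={w : xR²w}. Then □□ψ at x, so □ψ at x, so ψ at y, i.e. ∃z(Rxz∧Rzy).
The converse is a direct semantic check.
So the correspondent is density.

density: forall x forall y (Rxy -> exists z (Rxz & Rzy))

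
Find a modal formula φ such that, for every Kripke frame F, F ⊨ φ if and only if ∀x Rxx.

□ψ → ψ

A defining formula is □ψ → ψ (the T axiom).
Suppose □ψ→ψ is valid. At any x set V(ψ)={w : Rxw}. Then □ψ holds at x, so ψ holds at x, i.e. Rxx.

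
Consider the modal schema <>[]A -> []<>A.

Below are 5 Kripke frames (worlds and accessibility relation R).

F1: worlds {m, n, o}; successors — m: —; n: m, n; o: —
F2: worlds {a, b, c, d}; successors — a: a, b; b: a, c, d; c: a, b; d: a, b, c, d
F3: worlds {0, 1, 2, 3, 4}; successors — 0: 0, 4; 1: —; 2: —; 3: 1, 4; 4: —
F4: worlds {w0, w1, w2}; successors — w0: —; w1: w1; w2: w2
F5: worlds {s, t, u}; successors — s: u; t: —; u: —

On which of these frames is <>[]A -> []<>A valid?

The schema corresponds to convergence: forall x forall y forall z (Rxy & Rxz -> exists w (Ryw & Rzw)).
F1: fails — Rnn and Rnm but n and m have no common successor.
F2: ✓.
F3: fails — R00 and R04 but 0 and 4 have no common successor.
F4: ✓.
F5: fails — Rsu and Rsu but u and u have no common successor.
Valid on: F2, F4.

F2, F4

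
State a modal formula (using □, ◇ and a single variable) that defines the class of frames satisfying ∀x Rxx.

The condition is reflexivity. The T schema □r → r defines it.
Suppose □r→r is valid. At any x set V(r)={w : Rxw}. Then □r holds at x, so r holds at x, i.e. Rxx.

□r → r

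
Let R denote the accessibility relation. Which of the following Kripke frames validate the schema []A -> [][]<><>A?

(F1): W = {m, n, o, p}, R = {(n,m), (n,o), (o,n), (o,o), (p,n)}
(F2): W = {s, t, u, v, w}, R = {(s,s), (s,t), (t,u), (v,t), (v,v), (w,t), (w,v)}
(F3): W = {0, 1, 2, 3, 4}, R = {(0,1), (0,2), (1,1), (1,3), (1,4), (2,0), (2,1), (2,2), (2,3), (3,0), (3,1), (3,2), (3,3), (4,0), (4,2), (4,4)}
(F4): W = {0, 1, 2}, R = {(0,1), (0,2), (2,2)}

The schema corresponds to a generalized confluence (Geach) condition: forall x forall z (x R^2 z -> exists w (xRw & z R^2 w)).
(F1): fails — oR²m but no w with oRw and mR²w.
(F2): fails — sR²t but no w* with sRw* and tR²w*.
(F3): ✓.
(F4): ✓.
Valid on: (F3), (F4).

(F3), (F4)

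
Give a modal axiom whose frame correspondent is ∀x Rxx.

This is reflexivity; the standard corresponding axiom is T: □p → p.

□p → p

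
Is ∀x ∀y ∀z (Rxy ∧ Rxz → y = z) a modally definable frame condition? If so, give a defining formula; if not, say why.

This is a Sahlqvist condition; the CD axiom ◇p → □p defines it.

Definable; ◇p → □p defines it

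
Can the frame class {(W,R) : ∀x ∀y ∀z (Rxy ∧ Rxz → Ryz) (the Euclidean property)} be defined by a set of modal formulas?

The condition is the Euclidean property. A defining modal formula is ◇r → □◇r.
Suppose ◇r→□◇r is valid. Take Rxy, Rxz and set V(r)={y}. Then ◇r at x, so □◇r at x, so ◇r at z, so some w with Rzw has r; w=y, i.e. Rzy. By symmetry of the argument, Ryz.

Definable; ◇r → □◇r defines it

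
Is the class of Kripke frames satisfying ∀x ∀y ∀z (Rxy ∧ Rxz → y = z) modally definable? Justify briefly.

Yes: it is partial functionality, defined by the CD schema ◇p → □p.

Yes, by ◇p → □p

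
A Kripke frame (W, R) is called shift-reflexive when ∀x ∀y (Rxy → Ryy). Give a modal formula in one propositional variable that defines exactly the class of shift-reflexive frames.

□(□p → p)

The condition is shift-reflexivity. The T□ schema □(□p → p) defines it.
Suppose □(□p→p) is valid. Take Rxy and set V(p)={w : Ryw}. Then at y, □p holds; since □(□p→p) at x, □p→p at y, so p at y, i.e. Ryy.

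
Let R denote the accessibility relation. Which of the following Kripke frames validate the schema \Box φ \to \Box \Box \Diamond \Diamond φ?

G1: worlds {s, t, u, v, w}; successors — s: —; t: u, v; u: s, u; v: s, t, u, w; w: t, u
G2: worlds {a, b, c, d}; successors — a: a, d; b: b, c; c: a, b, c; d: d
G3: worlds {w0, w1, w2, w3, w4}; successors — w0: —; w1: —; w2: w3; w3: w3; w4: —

G3

This is the axiom for a generalized confluence (Geach) condition; its first-order frame correspondent is \forall x \forall z (x R^2 z \to \exists w (xRw \wedge z R^2 w)).
G1: fails — tR²s but no w* with tRw* and sR²w*.
G2: fails — bR²a but no w with bRw and aR²w.
G3: condition met.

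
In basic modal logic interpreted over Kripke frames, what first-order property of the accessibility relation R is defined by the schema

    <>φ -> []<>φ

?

The Euclidean property

This schema is the 5 axiom.
Its frame correspondent is the Euclidean property — forall x forall y forall z (Rxy & Rxz -> Ryz).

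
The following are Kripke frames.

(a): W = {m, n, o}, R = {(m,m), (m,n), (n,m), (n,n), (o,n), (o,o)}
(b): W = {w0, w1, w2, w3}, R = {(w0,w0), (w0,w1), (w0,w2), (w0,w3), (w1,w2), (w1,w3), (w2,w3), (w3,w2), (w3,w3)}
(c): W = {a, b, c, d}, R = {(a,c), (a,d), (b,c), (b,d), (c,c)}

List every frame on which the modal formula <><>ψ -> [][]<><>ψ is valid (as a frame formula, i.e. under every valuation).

The schema corresponds to a generalized confluence (Geach) condition: forall x forall y forall z ((x R^2 y & x R^2 z) -> exists w (y = w & z R^2 w)).
(a): fails — oR²o, oR²m but no w with o=w and mR²w.
(b): fails — w0R²w0, w0R²w1 but no w with w0=w and w1R²w.
(c): ✓.

(c)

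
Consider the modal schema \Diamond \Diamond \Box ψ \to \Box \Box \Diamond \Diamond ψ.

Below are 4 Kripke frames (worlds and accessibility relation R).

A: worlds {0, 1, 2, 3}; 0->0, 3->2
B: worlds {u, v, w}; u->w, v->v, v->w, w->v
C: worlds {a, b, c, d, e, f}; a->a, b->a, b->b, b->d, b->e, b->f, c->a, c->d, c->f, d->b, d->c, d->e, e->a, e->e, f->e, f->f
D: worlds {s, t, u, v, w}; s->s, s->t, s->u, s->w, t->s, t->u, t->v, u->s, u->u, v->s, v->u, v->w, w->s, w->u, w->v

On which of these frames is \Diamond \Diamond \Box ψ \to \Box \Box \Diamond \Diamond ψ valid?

Frame correspondent (Sahlqvist): \forall x \forall y \forall z ((x R^2 y \wedge x R^2 z) \to \exists w (yRw \wedge z R^2 w)) — i.e. a generalized confluence (Geach) condition.
A: holds.
B: holds.
C: fails — bR²d, bR²a but no w with dRw and aR²w.
D: holds.

A, B, D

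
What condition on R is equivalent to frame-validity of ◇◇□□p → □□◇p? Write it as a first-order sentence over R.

This is a Sahlqvist (Geach-type) schema ◇^2□^2p → □^2◇^1p.
First-order correspondent: ∀x ∀y ∀z ((xR²y ∧ xR²z) → ∃w (yR²w ∧ zRw)).

∀x ∀y ∀z ((xR²y ∧ xR²z) → ∃w (yR²w ∧ zRw))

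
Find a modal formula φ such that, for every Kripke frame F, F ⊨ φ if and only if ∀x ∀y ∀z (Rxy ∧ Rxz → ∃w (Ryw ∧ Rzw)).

The condition is convergence. The .2 schema ◇□r → □◇r defines it.
Suppose ◇□r→□◇r is valid. Take Rxy, Rxz and set V(r)={w : Ryw}. Then □r at y so ◇□r at x, so □◇r at x, so ◇r at z, giving w with Rzw and Ryw.

◇□r → □◇r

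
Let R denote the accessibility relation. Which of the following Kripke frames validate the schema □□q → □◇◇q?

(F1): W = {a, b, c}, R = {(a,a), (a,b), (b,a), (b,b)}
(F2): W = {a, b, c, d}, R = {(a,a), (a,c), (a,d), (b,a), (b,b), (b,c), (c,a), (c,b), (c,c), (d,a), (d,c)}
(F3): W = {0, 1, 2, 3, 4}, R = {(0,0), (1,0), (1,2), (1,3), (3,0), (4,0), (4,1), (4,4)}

(F1), (F2)

Frame correspondent (Sahlqvist): ∀x ∀z (xRz → ∃w (xR²w ∧ zR²w)) — i.e. a generalized confluence (Geach) condition.
(F1): satisfies the condition.
(F2): satisfies the condition.
(F3): fails — 1R2 but no w with 1R²w and 2R²w.
Valid on: (F1), (F2).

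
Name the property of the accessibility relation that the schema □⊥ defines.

This schema is the Ver axiom.
Its frame correspondent is emptiness of R — ∀x ∀y ¬Rxy.

emptiness of R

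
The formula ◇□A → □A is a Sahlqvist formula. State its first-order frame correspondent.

This is frame-equivalent to ◇A → □◇A (substitute ¬A for A and contrapose).
Suppose ◇A→□◇A is valid. Take Rxy, Rxz and set V(A)={y}. Then ◇A at x, so □◇A at x, so ◇A at z, so some w with Rzw has A; w=y, i.e. Rzy. By symmetry of the argument, Ryz.
Conversely, on a frame with the Euclidean property the schema holds at every world under every valuation.
So the correspondent is the Euclidean property.

the Euclidean property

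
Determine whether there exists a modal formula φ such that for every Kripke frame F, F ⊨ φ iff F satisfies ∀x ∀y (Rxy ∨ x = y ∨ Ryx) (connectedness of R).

Not definable by any modal formula

Modal frame validity is preserved under disjoint unions.
Take 2 disjoint single-world reflexive frames: each is trivially connected, but their disjoint union has 2 worlds with no edge between distinct components, so it is not connected.
Hence connectedness of R is not modally definable.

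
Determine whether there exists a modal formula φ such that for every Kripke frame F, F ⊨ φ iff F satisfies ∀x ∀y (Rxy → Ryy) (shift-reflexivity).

This is a Sahlqvist condition; the T□ axiom □(□q → q) defines it.
Suppose □(□q→q) is valid. Take Rxy and set V(q)={w : Ryw}. Then at y, □q holds; since □(□q→q) at x, □q→q at y, so q at y, i.e. Ryy.

Yes, by □(□q → q)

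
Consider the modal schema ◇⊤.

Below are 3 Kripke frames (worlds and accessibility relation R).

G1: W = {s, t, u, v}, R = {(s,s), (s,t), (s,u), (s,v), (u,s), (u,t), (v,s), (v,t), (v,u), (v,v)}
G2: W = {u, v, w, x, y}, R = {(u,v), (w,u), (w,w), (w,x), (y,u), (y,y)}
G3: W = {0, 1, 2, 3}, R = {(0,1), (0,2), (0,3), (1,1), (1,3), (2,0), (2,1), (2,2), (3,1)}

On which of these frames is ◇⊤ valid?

Frame correspondent (Sahlqvist): ∀x ∃y Rxy — i.e. seriality.
G1: fails — world t has no successor.
G2: fails — world v has no successor.
G3: satisfies the condition.
Valid on: G3.

G3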